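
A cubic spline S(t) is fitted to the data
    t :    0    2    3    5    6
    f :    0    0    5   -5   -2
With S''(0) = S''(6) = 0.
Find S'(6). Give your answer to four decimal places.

5.2043

Put m_i = S'' at the i-th knot. Here h = (2, 1, 2, 1) and Δ = (0, 5, -5, 3), so the interior equations h_(i-1)·m_(i-1) + 2(h_(i-1)+h_i)·m_i + h_i·m_(i+1) = 6(Δ_i − Δ_(i-1)) read
  2·m_0 + 6·m_1 + 1·m_2 = 6(Δ_1 - Δ_0) = 30
  1·m_1 + 6·m_2 + 2·m_3 = 6(Δ_2 - Δ_1) = -60
  2·m_2 + 6·m_3 + 1·m_4 = 6(Δ_3 - Δ_2) = 48
Natural end conditions: m_0 = m_4 = 0.
Forward elimination and back-substitution give m_0 = 0, m_1 = 236/31, m_2 = -486/31, m_3 = 410/31, m_4 = 0.
On [5, 6], S'(t) = b_3 + 2c_3·(t - 5) + 3d_3·(t - 5)² with b_3 = Δ_3 - h_3(2m_3 + m_4)/6 = -131/93, c_3 = m_3/2 = 205/31, d_3 = (m_4 - m_3)/(6h_3) = -205/93. So S'(6) = 484/93.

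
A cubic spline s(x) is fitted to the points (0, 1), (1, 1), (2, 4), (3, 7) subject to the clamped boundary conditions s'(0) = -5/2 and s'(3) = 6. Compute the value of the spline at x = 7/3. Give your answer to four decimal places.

4.6938

Write σ_i for s''(x_i). With h_i = 1, 1, 1 and divided differences Δ_i = 0, 3, 3, the continuity of s' gives the tridiagonal system
  1·σ_0 + 4·σ_1 + 1·σ_2 = 6(Δ_1 - Δ_0) = 18
  1·σ_1 + 4·σ_2 + 1·σ_3 = 6(Δ_2 - Δ_1) = 0
Clamped end conditions give two more equations: 2h_0·σ_0 + h_0·σ_1 = 6(Δ_0 - s'(0)) = 15 and h_2·σ_2 + 2h_2·σ_3 = 6(s'(3) - Δ_2) = 18.
Hence σ_0 = 82/15, σ_1 = 61/15, σ_2 = -56/15, σ_3 = 163/15.
On [2, 3], s(x) = 4 + 73/30·(x - 2) - 28/15·(x - 2)² + 73/30·(x - 2)³.
With (x - 2) = 1/3: s(7/3) = 1901/405.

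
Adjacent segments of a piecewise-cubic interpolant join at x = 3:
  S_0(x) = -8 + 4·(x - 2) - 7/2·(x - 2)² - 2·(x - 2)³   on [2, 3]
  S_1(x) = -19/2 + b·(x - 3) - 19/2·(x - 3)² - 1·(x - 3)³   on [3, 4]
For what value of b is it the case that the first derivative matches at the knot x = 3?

S_0'(x) = 4 - 7·(x - 2) - 6·(x - 2)², so S_0'(3) = -9. On the right, S_1'(3) = b, so b = -9.

-9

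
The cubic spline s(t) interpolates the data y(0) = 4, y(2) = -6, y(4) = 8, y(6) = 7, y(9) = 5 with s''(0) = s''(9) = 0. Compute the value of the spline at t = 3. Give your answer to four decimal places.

0.4085

Write M_i for s''(x_i). With h_i = 2, 2, 2, 3 and divided differences Δ_i = -5, 7, -1/2, -2/3, the continuity of s' gives the tridiagonal system
  2·M_0 + 8·M_1 + 2·M_2 = 6(Δ_1 - Δ_0) = 72
  2·M_1 + 8·M_2 + 2·M_3 = 6(Δ_2 - Δ_1) = -45
  2·M_2 + 10·M_3 + 3·M_4 = 6(Δ_3 - Δ_2) = -1
Natural end conditions: M_0 = M_4 = 0.
Solving the tridiagonal system: M_0 = 0, M_1 = 796/71, M_2 = -628/71, M_3 = 237/142, M_4 = 0.
On [2, 4], s(t) = -6 + 527/213·(t - 2) + 398/71·(t - 2)² - 356/213·(t - 2)³.
With (t - 2) = 1: s(3) = 29/71.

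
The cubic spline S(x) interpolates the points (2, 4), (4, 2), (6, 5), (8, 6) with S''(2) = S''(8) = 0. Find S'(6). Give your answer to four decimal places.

With σ_i denoting the second derivative at x_i, h_i = 2, 2, 2, and Δ_i = (y_(i+1) − y_i)/h_i = -1, 3/2, 1/2:
  2·σ_0 + 8·σ_1 + 2·σ_2 = 6(Δ_1 - Δ_0) = 15
  2·σ_1 + 8·σ_2 + 2·σ_3 = 6(Δ_2 - Δ_1) = -6
Natural end conditions: σ_0 = σ_3 = 0.
Forward elimination and back-substitution give σ_0 = 0, σ_1 = 11/5, σ_2 = -13/10, σ_3 = 0.
On [6, 8], S'(x) = b_2 + 2c_2·(x - 6) + 3d_2·(x - 6)² with b_2 = Δ_2 - h_2(2σ_2 + σ_3)/6 = 41/30, c_2 = σ_2/2 = -13/20, d_2 = (σ_3 - σ_2)/(6h_2) = 13/120. So S'(6) = 41/30.

1.3667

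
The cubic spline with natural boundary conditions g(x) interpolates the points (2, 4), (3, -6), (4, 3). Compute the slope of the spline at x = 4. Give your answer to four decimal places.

With σ_i denoting the second derivative at x_i, h_i = 1, 1, and Δ_i = (y_(i+1) − y_i)/h_i = -10, 9:
  1·σ_0 + 4·σ_1 + 1·σ_2 = 6(Δ_1 - Δ_0) = 114
Natural end conditions: σ_0 = σ_2 = 0.
Forward elimination and back-substitution give σ_0 = 0, σ_1 = 57/2, σ_2 = 0.
On [3, 4], g'(x) = b_1 + 2c_1·(x - 3) + 3d_1·(x - 3)² with b_1 = Δ_1 - h_1(2σ_1 + σ_2)/6 = -1/2, c_1 = σ_1/2 = 57/4, d_1 = (σ_2 - σ_1)/(6h_1) = -19/4. So g'(4) = 55/4.

13.7500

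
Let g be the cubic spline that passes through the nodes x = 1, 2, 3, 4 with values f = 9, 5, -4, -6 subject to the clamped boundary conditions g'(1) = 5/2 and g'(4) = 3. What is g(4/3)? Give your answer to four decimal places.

8.9753

Write σ_i for g''(x_i). With h_i = 1, 1, 1 and divided differences Δ_i = -4, -9, -2, the continuity of g' gives the tridiagonal system
  1·σ_0 + 4·σ_1 + 1·σ_2 = 6(Δ_1 - Δ_0) = -30
  1·σ_1 + 4·σ_2 + 1·σ_3 = 6(Δ_2 - Δ_1) = 42
Clamped end conditions give two more equations: 2h_0·σ_0 + h_0·σ_1 = 6(Δ_0 - g'(1)) = -39 and h_2·σ_2 + 2h_2·σ_3 = 6(g'(4) - Δ_2) = 30.
Forward elimination and back-substitution give σ_0 = -50/3, σ_1 = -17/3, σ_2 = 28/3, σ_3 = 31/3.
On [1, 2], g(x) = 9 + 5/2·(x - 1) - 25/3·(x - 1)² + 11/6·(x - 1)³.
With (x - 1) = 1/3: g(4/3) = 727/81.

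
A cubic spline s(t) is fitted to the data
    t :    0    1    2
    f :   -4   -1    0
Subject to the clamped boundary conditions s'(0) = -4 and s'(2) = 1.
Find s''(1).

Let σ_i = s''(x_i). Step sizes h_i = 1, 1; slopes of the chords Δ_i = (y_(i+1) - y_i)/h_i = 3, 1.
  1·σ_0 + 4·σ_1 + 1·σ_2 = 6(Δ_1 - Δ_0) = -12
Clamped end conditions give two more equations: 2h_0·σ_0 + h_0·σ_1 = 6(Δ_0 - s'(0)) = 42 and h_1·σ_1 + 2h_1·σ_2 = 6(s'(2) - Δ_1) = 0.
Forward elimination and back-substitution give σ_0 = 53/2, σ_1 = -11, σ_2 = 11/2.

-11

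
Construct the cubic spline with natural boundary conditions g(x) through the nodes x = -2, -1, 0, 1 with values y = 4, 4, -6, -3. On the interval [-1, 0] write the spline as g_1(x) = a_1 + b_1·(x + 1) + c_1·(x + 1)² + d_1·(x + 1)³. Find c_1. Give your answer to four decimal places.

-10.6000

With σ_i denoting the second derivative at x_i, h_i = 1, 1, 1, and Δ_i = (y_(i+1) − y_i)/h_i = 0, -10, 3:
  1·σ_0 + 4·σ_1 + 1·σ_2 = 6(Δ_1 - Δ_0) = -60
  1·σ_1 + 4·σ_2 + 1·σ_3 = 6(Δ_2 - Δ_1) = 78
Natural end conditions: σ_0 = σ_3 = 0.
Solving: σ_0 = 0, σ_1 = -106/5, σ_2 = 124/5, σ_3 = 0.
On [-1, 0], with g_1(x) = a_1 + b_1·(x + 1) + c_1·(x + 1)² + d_1·(x + 1)³: c_1 = σ_1/2 = -53/5, d_1 = (σ_2 - σ_1)/(6h_1) = 23/3, b_1 = Δ_1 - h_1(2σ_1 + σ_2)/6 = -106/15.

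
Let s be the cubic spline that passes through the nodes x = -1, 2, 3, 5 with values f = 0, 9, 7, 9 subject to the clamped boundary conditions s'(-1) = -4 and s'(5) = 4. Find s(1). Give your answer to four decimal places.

With M_i denoting the second derivative at x_i, h_i = 3, 1, 2, and Δ_i = (y_(i+1) − y_i)/h_i = 3, -2, 1:
  3·M_0 + 8·M_1 + 1·M_2 = 6(Δ_1 - Δ_0) = -30
  1·M_1 + 6·M_2 + 2·M_3 = 6(Δ_2 - Δ_1) = 18
Clamped end conditions give two more equations: 2h_0·M_0 + h_0·M_1 = 6(Δ_0 - s'(-1)) = 42 and h_2·M_2 + 2h_2·M_3 = 6(s'(5) - Δ_2) = 18.
Forward elimination and back-substitution give M_0 = 235/21, M_1 = -176/21, M_2 = 73/21, M_3 = 58/21.
On [-1, 2], s(x) = 0 - 4·(x + 1) + 235/42·(x + 1)² - 137/126·(x + 1)³.
With (x + 1) = 2: s(1) = 358/63.

5.6825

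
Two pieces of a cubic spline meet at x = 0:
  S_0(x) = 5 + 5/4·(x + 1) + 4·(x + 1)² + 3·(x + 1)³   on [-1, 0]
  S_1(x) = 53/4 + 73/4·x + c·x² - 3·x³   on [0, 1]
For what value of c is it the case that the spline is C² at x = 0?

13

S_0''(x) = 8 + 18·(x + 1), so S_0''(0) = 26. On the right, S_1''(0) = 2c, so c = 13.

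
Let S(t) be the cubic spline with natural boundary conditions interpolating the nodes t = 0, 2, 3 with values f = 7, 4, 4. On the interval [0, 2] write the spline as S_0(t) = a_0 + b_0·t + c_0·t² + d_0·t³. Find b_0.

Put M_i = S'' at the i-th knot. Here h = (2, 1) and Δ = (-3/2, 0), so the interior equations h_(i-1)·M_(i-1) + 2(h_(i-1)+h_i)·M_i + h_i·M_(i+1) = 6(Δ_i − Δ_(i-1)) read
  2·M_0 + 6·M_1 + 1·M_2 = 6(Δ_1 - Δ_0) = 9
Natural end conditions: M_0 = M_2 = 0.
Hence M_0 = 0, M_1 = 3/2, M_2 = 0.
On [0, 2], with S_0(t) = a_0 + b_0·t + c_0·t² + d_0·t³: c_0 = M_0/2 = 0, d_0 = (M_1 - M_0)/(6h_0) = 1/8, b_0 = Δ_0 - h_0(2M_0 + M_1)/6 = -2.

-2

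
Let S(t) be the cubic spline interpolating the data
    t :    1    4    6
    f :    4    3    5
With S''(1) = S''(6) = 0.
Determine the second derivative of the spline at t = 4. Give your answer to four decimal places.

With σ_i denoting the second derivative at x_i, h_i = 3, 2, and Δ_i = (y_(i+1) − y_i)/h_i = -1/3, 1:
  3·σ_0 + 10·σ_1 + 2·σ_2 = 6(Δ_1 - Δ_0) = 8
Natural end conditions: σ_0 = σ_2 = 0.
Forward elimination and back-substitution give σ_0 = 0, σ_1 = 4/5, σ_2 = 0.

0.8000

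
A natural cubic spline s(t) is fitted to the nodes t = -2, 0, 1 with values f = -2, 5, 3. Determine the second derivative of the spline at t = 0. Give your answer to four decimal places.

Write σ_i for s''(x_i). With h_i = 2, 1 and divided differences Δ_i = 7/2, -2, the continuity of s' gives the tridiagonal system
  2·σ_0 + 6·σ_1 + 1·σ_2 = 6(Δ_1 - Δ_0) = -33
Natural end conditions: σ_0 = σ_2 = 0.
Hence σ_0 = 0, σ_1 = -11/2, σ_2 = 0.

-5.5000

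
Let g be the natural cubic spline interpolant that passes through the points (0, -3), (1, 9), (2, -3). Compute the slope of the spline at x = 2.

Put M_i = g'' at the i-th knot. Here h = (1, 1) and Δ = (12, -12), so the interior equations h_(i-1)·M_(i-1) + 2(h_(i-1)+h_i)·M_i + h_i·M_(i+1) = 6(Δ_i − Δ_(i-1)) read
  1·M_0 + 4·M_1 + 1·M_2 = 6(Δ_1 - Δ_0) = -144
Natural end conditions: M_0 = M_2 = 0.
Hence M_0 = 0, M_1 = -36, M_2 = 0.
On [1, 2], g'(x) = b_1 + 2c_1·(x - 1) + 3d_1·(x - 1)² with b_1 = Δ_1 - h_1(2M_1 + M_2)/6 = 0, c_1 = M_1/2 = -18, d_1 = (M_2 - M_1)/(6h_1) = 6. So g'(2) = -18.

-18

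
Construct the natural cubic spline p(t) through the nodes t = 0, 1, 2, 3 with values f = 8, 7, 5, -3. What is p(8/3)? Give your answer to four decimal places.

Write m_i for p''(x_i). With h_i = 1, 1, 1 and divided differences Δ_i = -1, -2, -8, the continuity of p' gives the tridiagonal system
  1·m_0 + 4·m_1 + 1·m_2 = 6(Δ_1 - Δ_0) = -6
  1·m_1 + 4·m_2 + 1·m_3 = 6(Δ_2 - Δ_1) = -36
Natural end conditions: m_0 = m_3 = 0.
Forward elimination and back-substitution give m_0 = 0, m_1 = 4/5, m_2 = -46/5, m_3 = 0.
On [2, 3], p(t) = 5 - 74/15·(t - 2) - 23/5·(t - 2)² + 23/15·(t - 2)³.
With (t - 2) = 2/3: p(8/3) = 49/405.

0.1210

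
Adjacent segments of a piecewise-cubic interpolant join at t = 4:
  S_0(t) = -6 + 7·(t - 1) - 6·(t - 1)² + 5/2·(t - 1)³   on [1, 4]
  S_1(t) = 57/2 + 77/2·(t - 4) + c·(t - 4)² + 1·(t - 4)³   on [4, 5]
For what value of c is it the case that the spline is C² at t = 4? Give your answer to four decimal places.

S_0''(t) = -12 + 15·(t - 1), so S_0''(4) = 33. On the right, S_1''(4) = 2c, so c = 33/2.

16.5000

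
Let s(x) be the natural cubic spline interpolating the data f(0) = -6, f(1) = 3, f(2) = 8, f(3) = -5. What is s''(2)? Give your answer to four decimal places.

-27.2000

Put σ_i = s'' at the i-th knot. Here h = (1, 1, 1) and Δ = (9, 5, -13), so the interior equations h_(i-1)·σ_(i-1) + 2(h_(i-1)+h_i)·σ_i + h_i·σ_(i+1) = 6(Δ_i − Δ_(i-1)) read
  1·σ_0 + 4·σ_1 + 1·σ_2 = 6(Δ_1 - Δ_0) = -24
  1·σ_1 + 4·σ_2 + 1·σ_3 = 6(Δ_2 - Δ_1) = -108
Natural end conditions: σ_0 = σ_3 = 0.
Solving: σ_0 = 0, σ_1 = 4/5, σ_2 = -136/5, σ_3 = 0.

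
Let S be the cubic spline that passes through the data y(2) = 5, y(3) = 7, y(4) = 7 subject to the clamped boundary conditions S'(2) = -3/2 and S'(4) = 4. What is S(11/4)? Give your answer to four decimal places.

6.4941

Let σ_i = S''(x_i). Step sizes h_i = 1, 1; slopes of the chords Δ_i = (y_(i+1) - y_i)/h_i = 2, 0.
  1·σ_0 + 4·σ_1 + 1·σ_2 = 6(Δ_1 - Δ_0) = -12
Clamped end conditions give two more equations: 2h_0·σ_0 + h_0·σ_1 = 6(Δ_0 - S'(2)) = 21 and h_1·σ_1 + 2h_1·σ_2 = 6(S'(4) - Δ_1) = 24.
Forward elimination and back-substitution give σ_0 = 65/4, σ_1 = -23/2, σ_2 = 71/4.
On [2, 3], S(t) = 5 - 3/2·(t - 2) + 65/8·(t - 2)² - 37/8·(t - 2)³.
With (t - 2) = 3/4: S(11/4) = 3325/512.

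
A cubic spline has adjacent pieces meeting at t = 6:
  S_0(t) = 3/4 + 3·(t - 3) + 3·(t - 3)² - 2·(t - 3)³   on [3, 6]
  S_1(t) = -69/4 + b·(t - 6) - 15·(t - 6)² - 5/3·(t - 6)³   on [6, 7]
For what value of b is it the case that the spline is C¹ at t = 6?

S_0'(t) = 3 + 6·(t - 3) - 6·(t - 3)², so S_0'(6) = -33. On the right, S_1'(6) = b, so b = -33.

-33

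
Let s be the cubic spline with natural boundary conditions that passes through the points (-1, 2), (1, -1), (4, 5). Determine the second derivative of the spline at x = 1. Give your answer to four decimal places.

2.1000

Let M_i = s''(x_i). Step sizes h_i = 2, 3; slopes of the chords Δ_i = (y_(i+1) - y_i)/h_i = -3/2, 2.
  2·M_0 + 10·M_1 + 3·M_2 = 6(Δ_1 - Δ_0) = 21
Natural end conditions: M_0 = M_2 = 0.
Forward elimination and back-substitution give M_0 = 0, M_1 = 21/10, M_2 = 0.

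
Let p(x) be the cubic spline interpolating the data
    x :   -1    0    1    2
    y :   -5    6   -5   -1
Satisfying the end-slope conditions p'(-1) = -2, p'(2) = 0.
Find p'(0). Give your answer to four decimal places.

With M_i denoting the second derivative at x_i, h_i = 1, 1, 1, and Δ_i = (y_(i+1) − y_i)/h_i = 11, -11, 4:
  1·M_0 + 4·M_1 + 1·M_2 = 6(Δ_1 - Δ_0) = -132
  1·M_1 + 4·M_2 + 1·M_3 = 6(Δ_2 - Δ_1) = 90
Clamped end conditions give two more equations: 2h_0·M_0 + h_0·M_1 = 6(Δ_0 - p'(-1)) = 78 and h_2·M_2 + 2h_2·M_3 = 6(p'(2) - Δ_2) = -24.
Solving: M_0 = 1052/15, M_1 = -934/15, M_2 = 704/15, M_3 = -532/15.
On [0, 1], p'(x) = b_1 + 2c_1·x + 3d_1·x² with b_1 = Δ_1 - h_1(2M_1 + M_2)/6 = 29/15, c_1 = M_1/2 = -467/15, d_1 = (M_2 - M_1)/(6h_1) = 91/5. So p'(0) = 29/15.

1.9333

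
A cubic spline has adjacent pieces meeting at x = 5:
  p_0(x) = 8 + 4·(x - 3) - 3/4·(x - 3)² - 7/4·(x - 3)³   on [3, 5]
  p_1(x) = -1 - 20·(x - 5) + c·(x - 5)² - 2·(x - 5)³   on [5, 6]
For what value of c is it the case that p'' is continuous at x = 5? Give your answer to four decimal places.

p_0''(x) = -3/2 - 21/2·(x - 3), so p_0''(5) = -45/2. On the right, p_1''(5) = 2c, so c = -45/4.

-11.2500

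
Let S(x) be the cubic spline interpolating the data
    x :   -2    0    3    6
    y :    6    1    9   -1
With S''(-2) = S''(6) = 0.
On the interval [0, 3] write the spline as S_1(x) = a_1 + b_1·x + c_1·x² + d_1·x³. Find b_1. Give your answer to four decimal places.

Let M_i = S''(x_i). Step sizes h_i = 2, 3, 3; slopes of the chords Δ_i = (y_(i+1) - y_i)/h_i = -5/2, 8/3, -10/3.
  2·M_0 + 10·M_1 + 3·M_2 = 6(Δ_1 - Δ_0) = 31
  3·M_1 + 12·M_2 + 3·M_3 = 6(Δ_2 - Δ_1) = -36
Natural end conditions: M_0 = M_3 = 0.
Solving: M_0 = 0, M_1 = 160/37, M_2 = -151/37, M_3 = 0.
On [0, 3], with S_1(x) = a_1 + b_1·x + c_1·x² + d_1·x³: c_1 = M_1/2 = 80/37, d_1 = (M_2 - M_1)/(6h_1) = -311/666, b_1 = Δ_1 - h_1(2M_1 + M_2)/6 = 85/222.

0.3829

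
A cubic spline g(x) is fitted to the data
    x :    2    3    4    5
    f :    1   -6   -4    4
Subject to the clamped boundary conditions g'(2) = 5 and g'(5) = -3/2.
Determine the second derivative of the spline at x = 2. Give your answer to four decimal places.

Put σ_i = g'' at the i-th knot. Here h = (1, 1, 1) and Δ = (-7, 2, 8), so the interior equations h_(i-1)·σ_(i-1) + 2(h_(i-1)+h_i)·σ_i + h_i·σ_(i+1) = 6(Δ_i − Δ_(i-1)) read
  1·σ_0 + 4·σ_1 + 1·σ_2 = 6(Δ_1 - Δ_0) = 54
  1·σ_1 + 4·σ_2 + 1·σ_3 = 6(Δ_2 - Δ_1) = 36
Clamped end conditions give two more equations: 2h_0·σ_0 + h_0·σ_1 = 6(Δ_0 - g'(2)) = -72 and h_2·σ_2 + 2h_2·σ_3 = 6(g'(5) - Δ_2) = -57.
Hence σ_0 = -707/15, σ_1 = 334/15, σ_2 = 181/15, σ_3 = -518/15.

-47.1333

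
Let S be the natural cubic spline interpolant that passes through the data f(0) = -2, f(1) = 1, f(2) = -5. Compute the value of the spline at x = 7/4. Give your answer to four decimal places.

-2.9727

Let σ_i = S''(x_i). Step sizes h_i = 1, 1; slopes of the chords Δ_i = (y_(i+1) - y_i)/h_i = 3, -6.
  1·σ_0 + 4·σ_1 + 1·σ_2 = 6(Δ_1 - Δ_0) = -54
Natural end conditions: σ_0 = σ_2 = 0.
Forward elimination and back-substitution give σ_0 = 0, σ_1 = -27/2, σ_2 = 0.
On [1, 2], S(x) = 1 - 3/2·(x - 1) - 27/4·(x - 1)² + 9/4·(x - 1)³.
With (x - 1) = 3/4: S(7/4) = -761/256.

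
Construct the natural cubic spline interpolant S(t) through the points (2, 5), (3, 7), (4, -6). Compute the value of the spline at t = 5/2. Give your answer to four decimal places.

Let M_i = S''(x_i). Step sizes h_i = 1, 1; slopes of the chords Δ_i = (y_(i+1) - y_i)/h_i = 2, -13.
  1·M_0 + 4·M_1 + 1·M_2 = 6(Δ_1 - Δ_0) = -90
Natural end conditions: M_0 = M_2 = 0.
Hence M_0 = 0, M_1 = -45/2, M_2 = 0.
On [2, 3], S(t) = 5 + 23/4·(t - 2) + 0·(t - 2)² - 15/4·(t - 2)³.
With (t - 2) = 1/2: S(5/2) = 237/32.

7.4063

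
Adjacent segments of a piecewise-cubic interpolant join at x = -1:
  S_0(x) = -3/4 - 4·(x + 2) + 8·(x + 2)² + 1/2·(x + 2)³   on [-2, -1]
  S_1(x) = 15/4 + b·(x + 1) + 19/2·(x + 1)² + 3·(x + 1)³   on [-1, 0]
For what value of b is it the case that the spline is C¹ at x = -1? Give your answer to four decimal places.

13.5000

S_0'(x) = -4 + 16·(x + 2) + 3/2·(x + 2)², so S_0'(-1) = 27/2. On the right, S_1'(-1) = b, so b = 27/2.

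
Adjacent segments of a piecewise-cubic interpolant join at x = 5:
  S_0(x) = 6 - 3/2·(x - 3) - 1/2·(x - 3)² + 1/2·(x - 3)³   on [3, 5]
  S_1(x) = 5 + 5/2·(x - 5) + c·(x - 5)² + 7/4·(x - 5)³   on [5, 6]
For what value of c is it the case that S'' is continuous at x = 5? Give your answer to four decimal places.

2.5000

S_0''(x) = -1 + 3·(x - 3), so S_0''(5) = 5. On the right, S_1''(5) = 2c, so c = 5/2.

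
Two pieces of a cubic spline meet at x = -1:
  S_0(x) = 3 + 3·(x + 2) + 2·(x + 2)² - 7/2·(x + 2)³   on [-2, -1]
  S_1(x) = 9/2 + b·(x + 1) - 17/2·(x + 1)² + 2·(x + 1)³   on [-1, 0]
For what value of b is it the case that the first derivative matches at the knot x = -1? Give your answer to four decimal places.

-3.5000

S_0'(x) = 3 + 4·(x + 2) - 21/2·(x + 2)², so S_0'(-1) = -7/2. On the right, S_1'(-1) = b, so b = -7/2.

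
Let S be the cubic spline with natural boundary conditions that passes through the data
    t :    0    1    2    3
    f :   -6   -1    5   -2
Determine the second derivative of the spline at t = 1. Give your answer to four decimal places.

Put m_i = S'' at the i-th knot. Here h = (1, 1, 1) and Δ = (5, 6, -7), so the interior equations h_(i-1)·m_(i-1) + 2(h_(i-1)+h_i)·m_i + h_i·m_(i+1) = 6(Δ_i − Δ_(i-1)) read
  1·m_0 + 4·m_1 + 1·m_2 = 6(Δ_1 - Δ_0) = 6
  1·m_1 + 4·m_2 + 1·m_3 = 6(Δ_2 - Δ_1) = -78
Natural end conditions: m_0 = m_3 = 0.
Hence m_0 = 0, m_1 = 34/5, m_2 = -106/5, m_3 = 0.

6.8000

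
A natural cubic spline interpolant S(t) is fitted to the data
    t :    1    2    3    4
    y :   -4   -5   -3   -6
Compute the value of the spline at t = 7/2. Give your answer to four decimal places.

With σ_i denoting the second derivative at x_i, h_i = 1, 1, 1, and Δ_i = (y_(i+1) − y_i)/h_i = -1, 2, -3:
  1·σ_0 + 4·σ_1 + 1·σ_2 = 6(Δ_1 - Δ_0) = 18
  1·σ_1 + 4·σ_2 + 1·σ_3 = 6(Δ_2 - Δ_1) = -30
Natural end conditions: σ_0 = σ_3 = 0.
Forward elimination and back-substitution give σ_0 = 0, σ_1 = 34/5, σ_2 = -46/5, σ_3 = 0.
On [3, 4], S(t) = -3 + 1/15·(t - 3) - 23/5·(t - 3)² + 23/15·(t - 3)³.
With (t - 3) = 1/2: S(7/2) = -157/40.

-3.9250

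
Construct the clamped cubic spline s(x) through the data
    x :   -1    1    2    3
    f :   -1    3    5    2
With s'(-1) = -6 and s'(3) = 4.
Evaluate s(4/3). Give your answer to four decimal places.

Let σ_i = s''(x_i). Step sizes h_i = 2, 1, 1; slopes of the chords Δ_i = (y_(i+1) - y_i)/h_i = 2, 2, -3.
  2·σ_0 + 6·σ_1 + 1·σ_2 = 6(Δ_1 - Δ_0) = 0
  1·σ_1 + 4·σ_2 + 1·σ_3 = 6(Δ_2 - Δ_1) = -30
Clamped end conditions give two more equations: 2h_0·σ_0 + h_0·σ_1 = 6(Δ_0 - s'(-1)) = 48 and h_2·σ_2 + 2h_2·σ_3 = 6(s'(3) - Δ_2) = 42.
Forward elimination and back-substitution give σ_0 = 13, σ_1 = -2, σ_2 = -14, σ_3 = 28.
On [1, 2], s(x) = 3 + 5·(x - 1) - 1·(x - 1)² - 2·(x - 1)³.
With (x - 1) = 1/3: s(4/3) = 121/27.

4.4815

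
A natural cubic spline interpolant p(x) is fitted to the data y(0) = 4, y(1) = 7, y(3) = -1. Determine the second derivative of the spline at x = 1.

Put M_i = p'' at the i-th knot. Here h = (1, 2) and Δ = (3, -4), so the interior equations h_(i-1)·M_(i-1) + 2(h_(i-1)+h_i)·M_i + h_i·M_(i+1) = 6(Δ_i − Δ_(i-1)) read
  1·M_0 + 6·M_1 + 2·M_2 = 6(Δ_1 - Δ_0) = -42
Natural end conditions: M_0 = M_2 = 0.
Solving the tridiagonal system: M_0 = 0, M_1 = -7, M_2 = 0.

-7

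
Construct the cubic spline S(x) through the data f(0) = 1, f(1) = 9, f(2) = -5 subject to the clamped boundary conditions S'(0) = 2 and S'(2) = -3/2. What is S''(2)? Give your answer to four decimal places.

With m_i denoting the second derivative at x_i, h_i = 1, 1, and Δ_i = (y_(i+1) − y_i)/h_i = 8, -14:
  1·m_0 + 4·m_1 + 1·m_2 = 6(Δ_1 - Δ_0) = -132
Clamped end conditions give two more equations: 2h_0·m_0 + h_0·m_1 = 6(Δ_0 - S'(0)) = 36 and h_1·m_1 + 2h_1·m_2 = 6(S'(2) - Δ_1) = 75.
Solving: m_0 = 197/4, m_1 = -125/2, m_2 = 275/4.

68.7500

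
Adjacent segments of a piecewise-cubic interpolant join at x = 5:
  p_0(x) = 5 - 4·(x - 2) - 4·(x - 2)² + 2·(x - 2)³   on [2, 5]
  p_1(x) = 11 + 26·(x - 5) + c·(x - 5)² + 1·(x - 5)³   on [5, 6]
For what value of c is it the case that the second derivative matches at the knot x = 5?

14

p_0''(x) = -8 + 12·(x - 2), so p_0''(5) = 28. On the right, p_1''(5) = 2c, so c = 14.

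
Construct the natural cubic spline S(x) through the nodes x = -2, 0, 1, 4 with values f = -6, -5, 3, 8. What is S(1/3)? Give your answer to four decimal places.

-2.5692

Put m_i = S'' at the i-th knot. Here h = (2, 1, 3) and Δ = (1/2, 8, 5/3), so the interior equations h_(i-1)·m_(i-1) + 2(h_(i-1)+h_i)·m_i + h_i·m_(i+1) = 6(Δ_i − Δ_(i-1)) read
  2·m_0 + 6·m_1 + 1·m_2 = 6(Δ_1 - Δ_0) = 45
  1·m_1 + 8·m_2 + 3·m_3 = 6(Δ_2 - Δ_1) = -38
Natural end conditions: m_0 = m_3 = 0.
Solving the tridiagonal system: m_0 = 0, m_1 = 398/47, m_2 = -273/47, m_3 = 0.
On [0, 1], S(x) = -5 + 1733/282·x + 199/47·x² - 671/282·x³.
With x = 1/3: S(1/3) = -9781/3807.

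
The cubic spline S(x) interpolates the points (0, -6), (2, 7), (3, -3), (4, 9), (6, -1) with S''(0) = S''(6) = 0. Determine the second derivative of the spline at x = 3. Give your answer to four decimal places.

45.1364

Write M_i for S''(x_i). With h_i = 2, 1, 1, 2 and divided differences Δ_i = 13/2, -10, 12, -5, the continuity of S' gives the tridiagonal system
  2·M_0 + 6·M_1 + 1·M_2 = 6(Δ_1 - Δ_0) = -99
  1·M_1 + 4·M_2 + 1·M_3 = 6(Δ_2 - Δ_1) = 132
  1·M_2 + 6·M_3 + 2·M_4 = 6(Δ_3 - Δ_2) = -102
Natural end conditions: M_0 = M_4 = 0.
Forward elimination and back-substitution give M_0 = 0, M_1 = -1057/44, M_2 = 993/22, M_3 = -1079/44, M_4 = 0.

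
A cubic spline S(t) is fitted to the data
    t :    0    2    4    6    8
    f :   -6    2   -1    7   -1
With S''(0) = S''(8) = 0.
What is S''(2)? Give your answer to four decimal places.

-6.0268

Write M_i for S''(x_i). With h_i = 2, 2, 2, 2 and divided differences Δ_i = 4, -3/2, 4, -4, the continuity of S' gives the tridiagonal system
  2·M_0 + 8·M_1 + 2·M_2 = 6(Δ_1 - Δ_0) = -33
  2·M_1 + 8·M_2 + 2·M_3 = 6(Δ_2 - Δ_1) = 33
  2·M_2 + 8·M_3 + 2·M_4 = 6(Δ_3 - Δ_2) = -48
Natural end conditions: M_0 = M_4 = 0.
Forward elimination and back-substitution give M_0 = 0, M_1 = -675/112, M_2 = 213/28, M_3 = -885/112, M_4 = 0.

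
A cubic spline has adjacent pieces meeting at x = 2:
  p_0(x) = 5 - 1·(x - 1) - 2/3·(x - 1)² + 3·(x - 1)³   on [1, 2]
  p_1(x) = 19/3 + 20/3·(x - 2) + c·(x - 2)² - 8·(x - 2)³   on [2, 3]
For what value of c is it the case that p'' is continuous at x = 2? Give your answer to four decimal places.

8.3333

p_0''(x) = -4/3 + 18·(x - 1), so p_0''(2) = 50/3. On the right, p_1''(2) = 2c, so c = 25/3.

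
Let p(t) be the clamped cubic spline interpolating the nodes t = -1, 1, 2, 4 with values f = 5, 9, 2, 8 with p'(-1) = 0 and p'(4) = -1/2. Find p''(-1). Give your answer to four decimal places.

10.7188

Put m_i = p'' at the i-th knot. Here h = (2, 1, 2) and Δ = (2, -7, 3), so the interior equations h_(i-1)·m_(i-1) + 2(h_(i-1)+h_i)·m_i + h_i·m_(i+1) = 6(Δ_i − Δ_(i-1)) read
  2·m_0 + 6·m_1 + 1·m_2 = 6(Δ_1 - Δ_0) = -54
  1·m_1 + 6·m_2 + 2·m_3 = 6(Δ_2 - Δ_1) = 60
Clamped end conditions give two more equations: 2h_0·m_0 + h_0·m_1 = 6(Δ_0 - p'(-1)) = 12 and h_2·m_2 + 2h_2·m_3 = 6(p'(4) - Δ_2) = -21.
Solving the tridiagonal system: m_0 = 343/32, m_1 = -247/16, m_2 = 275/16, m_3 = -443/32.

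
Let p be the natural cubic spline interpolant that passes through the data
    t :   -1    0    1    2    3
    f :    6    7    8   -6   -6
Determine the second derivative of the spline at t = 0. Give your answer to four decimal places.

Write σ_i for p''(x_i). With h_i = 1, 1, 1, 1 and divided differences Δ_i = 1, 1, -14, 0, the continuity of p' gives the tridiagonal system
  1·σ_0 + 4·σ_1 + 1·σ_2 = 6(Δ_1 - Δ_0) = 0
  1·σ_1 + 4·σ_2 + 1·σ_3 = 6(Δ_2 - Δ_1) = -90
  1·σ_2 + 4·σ_3 + 1·σ_4 = 6(Δ_3 - Δ_2) = 84
Natural end conditions: σ_0 = σ_4 = 0.
Solving the tridiagonal system: σ_0 = 0, σ_1 = 111/14, σ_2 = -222/7, σ_3 = 405/14, σ_4 = 0.

7.9286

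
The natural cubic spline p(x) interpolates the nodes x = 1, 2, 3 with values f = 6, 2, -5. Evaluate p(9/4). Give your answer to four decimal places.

With M_i denoting the second derivative at x_i, h_i = 1, 1, and Δ_i = (y_(i+1) − y_i)/h_i = -4, -7:
  1·M_0 + 4·M_1 + 1·M_2 = 6(Δ_1 - Δ_0) = -18
Natural end conditions: M_0 = M_2 = 0.
Hence M_0 = 0, M_1 = -9/2, M_2 = 0.
On [2, 3], p(x) = 2 - 11/2·(x - 2) - 9/4·(x - 2)² + 3/4·(x - 2)³.
With (x - 2) = 1/4: p(9/4) = 127/256.

0.4961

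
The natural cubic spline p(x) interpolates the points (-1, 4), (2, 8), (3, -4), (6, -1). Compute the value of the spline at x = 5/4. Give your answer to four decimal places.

Write M_i for p''(x_i). With h_i = 3, 1, 3 and divided differences Δ_i = 4/3, -12, 1, the continuity of p' gives the tridiagonal system
  3·M_0 + 8·M_1 + 1·M_2 = 6(Δ_1 - Δ_0) = -80
  1·M_1 + 8·M_2 + 3·M_3 = 6(Δ_2 - Δ_1) = 78
Natural end conditions: M_0 = M_3 = 0.
Hence M_0 = 0, M_1 = -718/63, M_2 = 704/63, M_3 = 0.
On [-1, 2], p(x) = 4 + 443/63·(x + 1) + 0·(x + 1)² - 359/567·(x + 1)³.
With (x + 1) = 9/4: p(5/4) = 807/64.

12.6094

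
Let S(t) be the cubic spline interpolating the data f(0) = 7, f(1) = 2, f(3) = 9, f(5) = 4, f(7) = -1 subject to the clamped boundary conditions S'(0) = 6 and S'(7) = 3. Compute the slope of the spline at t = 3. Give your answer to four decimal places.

Let m_i = S''(x_i). Step sizes h_i = 1, 2, 2, 2; slopes of the chords Δ_i = (y_(i+1) - y_i)/h_i = -5, 7/2, -5/2, -5/2.
  1·m_0 + 6·m_1 + 2·m_2 = 6(Δ_1 - Δ_0) = 51
  2·m_1 + 8·m_2 + 2·m_3 = 6(Δ_2 - Δ_1) = -36
  2·m_2 + 8·m_3 + 2·m_4 = 6(Δ_3 - Δ_2) = 0
Clamped end conditions give two more equations: 2h_0·m_0 + h_0·m_1 = 6(Δ_0 - S'(0)) = -66 and h_3·m_3 + 2h_3·m_4 = 6(S'(7) - Δ_3) = 33.
Solving: m_0 = -3639/86, m_1 = 801/43, m_2 = -1587/172, m_3 = 12/43, m_4 = 1395/172.
On [3, 5], S'(t) = b_2 + 2c_2·(t - 3) + 3d_2·(t - 3)² with b_2 = Δ_2 - h_2(2m_2 + m_3)/6 = 153/43, c_2 = m_2/2 = -1587/344, d_2 = (m_3 - m_2)/(6h_2) = 545/688. So S'(3) = 153/43.

3.5581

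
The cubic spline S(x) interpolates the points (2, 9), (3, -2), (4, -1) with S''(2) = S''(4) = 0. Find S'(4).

4

Let σ_i = S''(x_i). Step sizes h_i = 1, 1; slopes of the chords Δ_i = (y_(i+1) - y_i)/h_i = -11, 1.
  1·σ_0 + 4·σ_1 + 1·σ_2 = 6(Δ_1 - Δ_0) = 72
Natural end conditions: σ_0 = σ_2 = 0.
Solving the tridiagonal system: σ_0 = 0, σ_1 = 18, σ_2 = 0.
On [3, 4], S'(x) = b_1 + 2c_1·(x - 3) + 3d_1·(x - 3)² with b_1 = Δ_1 - h_1(2σ_1 + σ_2)/6 = -5, c_1 = σ_1/2 = 9, d_1 = (σ_2 - σ_1)/(6h_1) = -3. So S'(4) = 4.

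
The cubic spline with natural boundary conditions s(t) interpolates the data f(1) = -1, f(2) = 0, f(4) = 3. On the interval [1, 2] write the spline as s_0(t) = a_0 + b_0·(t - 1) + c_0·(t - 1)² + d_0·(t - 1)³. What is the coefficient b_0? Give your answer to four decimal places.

0.9167

Let σ_i = s''(x_i). Step sizes h_i = 1, 2; slopes of the chords Δ_i = (y_(i+1) - y_i)/h_i = 1, 3/2.
  1·σ_0 + 6·σ_1 + 2·σ_2 = 6(Δ_1 - Δ_0) = 3
Natural end conditions: σ_0 = σ_2 = 0.
Solving: σ_0 = 0, σ_1 = 1/2, σ_2 = 0.
On [1, 2], with s_0(t) = a_0 + b_0·(t - 1) + c_0·(t - 1)² + d_0·(t - 1)³: c_0 = σ_0/2 = 0, d_0 = (σ_1 - σ_0)/(6h_0) = 1/12, b_0 = Δ_0 - h_0(2σ_0 + σ_1)/6 = 11/12.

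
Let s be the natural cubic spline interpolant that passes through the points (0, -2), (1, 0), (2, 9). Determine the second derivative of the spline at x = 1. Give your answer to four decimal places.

Write σ_i for s''(x_i). With h_i = 1, 1 and divided differences Δ_i = 2, 9, the continuity of s' gives the tridiagonal system
  1·σ_0 + 4·σ_1 + 1·σ_2 = 6(Δ_1 - Δ_0) = 42
Natural end conditions: σ_0 = σ_2 = 0.
Forward elimination and back-substitution give σ_0 = 0, σ_1 = 21/2, σ_2 = 0.

10.5000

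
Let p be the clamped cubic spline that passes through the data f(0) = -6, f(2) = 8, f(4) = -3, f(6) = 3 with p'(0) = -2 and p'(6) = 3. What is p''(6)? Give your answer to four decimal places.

Write m_i for p''(x_i). With h_i = 2, 2, 2 and divided differences Δ_i = 7, -11/2, 3, the continuity of p' gives the tridiagonal system
  2·m_0 + 8·m_1 + 2·m_2 = 6(Δ_1 - Δ_0) = -75
  2·m_1 + 8·m_2 + 2·m_3 = 6(Δ_2 - Δ_1) = 51
Clamped end conditions give two more equations: 2h_0·m_0 + h_0·m_1 = 6(Δ_0 - p'(0)) = 54 and h_2·m_2 + 2h_2·m_3 = 6(p'(6) - Δ_2) = 0.
Forward elimination and back-substitution give m_0 = 677/30, m_1 = -272/15, m_2 = 187/15, m_3 = -187/30.

-6.2333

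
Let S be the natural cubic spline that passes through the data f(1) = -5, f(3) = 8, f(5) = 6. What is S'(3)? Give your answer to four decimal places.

2.7500

Put σ_i = S'' at the i-th knot. Here h = (2, 2) and Δ = (13/2, -1), so the interior equations h_(i-1)·σ_(i-1) + 2(h_(i-1)+h_i)·σ_i + h_i·σ_(i+1) = 6(Δ_i − Δ_(i-1)) read
  2·σ_0 + 8·σ_1 + 2·σ_2 = 6(Δ_1 - Δ_0) = -45
Natural end conditions: σ_0 = σ_2 = 0.
Forward elimination and back-substitution give σ_0 = 0, σ_1 = -45/8, σ_2 = 0.
On [3, 5], S'(t) = b_1 + 2c_1·(t - 3) + 3d_1·(t - 3)² with b_1 = Δ_1 - h_1(2σ_1 + σ_2)/6 = 11/4, c_1 = σ_1/2 = -45/16, d_1 = (σ_2 - σ_1)/(6h_1) = 15/32. So S'(3) = 11/4.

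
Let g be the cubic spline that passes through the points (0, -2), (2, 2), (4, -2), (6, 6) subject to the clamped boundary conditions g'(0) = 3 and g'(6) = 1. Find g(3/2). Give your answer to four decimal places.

1.9750

Write M_i for g''(x_i). With h_i = 2, 2, 2 and divided differences Δ_i = 2, -2, 4, the continuity of g' gives the tridiagonal system
  2·M_0 + 8·M_1 + 2·M_2 = 6(Δ_1 - Δ_0) = -24
  2·M_1 + 8·M_2 + 2·M_3 = 6(Δ_2 - Δ_1) = 36
Clamped end conditions give two more equations: 2h_0·M_0 + h_0·M_1 = 6(Δ_0 - g'(0)) = -6 and h_2·M_2 + 2h_2·M_3 = 6(g'(6) - Δ_2) = -18.
Hence M_0 = 17/15, M_1 = -79/15, M_2 = 119/15, M_3 = -127/15.
On [0, 2], g(x) = -2 + 3·x + 17/30·x² - 8/15·x³.
With x = 3/2: g(3/2) = 79/40.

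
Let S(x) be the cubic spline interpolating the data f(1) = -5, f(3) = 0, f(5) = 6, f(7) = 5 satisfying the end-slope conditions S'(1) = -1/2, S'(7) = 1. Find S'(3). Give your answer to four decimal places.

Write M_i for S''(x_i). With h_i = 2, 2, 2 and divided differences Δ_i = 5/2, 3, -1/2, the continuity of S' gives the tridiagonal system
  2·M_0 + 8·M_1 + 2·M_2 = 6(Δ_1 - Δ_0) = 3
  2·M_1 + 8·M_2 + 2·M_3 = 6(Δ_2 - Δ_1) = -21
Clamped end conditions give two more equations: 2h_0·M_0 + h_0·M_1 = 6(Δ_0 - S'(1)) = 18 and h_2·M_2 + 2h_2·M_3 = 6(S'(7) - Δ_2) = 9.
Solving the tridiagonal system: M_0 = 22/5, M_1 = 1/5, M_2 = -37/10, M_3 = 41/10.
On [3, 5], S'(x) = b_1 + 2c_1·(x - 3) + 3d_1·(x - 3)² with b_1 = Δ_1 - h_1(2M_1 + M_2)/6 = 41/10, c_1 = M_1/2 = 1/10, d_1 = (M_2 - M_1)/(6h_1) = -13/40. So S'(3) = 41/10.

4.1000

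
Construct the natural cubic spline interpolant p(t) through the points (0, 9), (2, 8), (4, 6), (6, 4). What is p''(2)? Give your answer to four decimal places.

Put m_i = p'' at the i-th knot. Here h = (2, 2, 2) and Δ = (-1/2, -1, -1), so the interior equations h_(i-1)·m_(i-1) + 2(h_(i-1)+h_i)·m_i + h_i·m_(i+1) = 6(Δ_i − Δ_(i-1)) read
  2·m_0 + 8·m_1 + 2·m_2 = 6(Δ_1 - Δ_0) = -3
  2·m_1 + 8·m_2 + 2·m_3 = 6(Δ_2 - Δ_1) = 0
Natural end conditions: m_0 = m_3 = 0.
Solving: m_0 = 0, m_1 = -2/5, m_2 = 1/10, m_3 = 0.

-0.4000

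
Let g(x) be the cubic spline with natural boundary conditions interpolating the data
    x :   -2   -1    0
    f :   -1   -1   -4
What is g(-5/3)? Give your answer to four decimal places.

-0.7778

Put σ_i = g'' at the i-th knot. Here h = (1, 1) and Δ = (0, -3), so the interior equations h_(i-1)·σ_(i-1) + 2(h_(i-1)+h_i)·σ_i + h_i·σ_(i+1) = 6(Δ_i − Δ_(i-1)) read
  1·σ_0 + 4·σ_1 + 1·σ_2 = 6(Δ_1 - Δ_0) = -18
Natural end conditions: σ_0 = σ_2 = 0.
Solving the tridiagonal system: σ_0 = 0, σ_1 = -9/2, σ_2 = 0.
On [-2, -1], g(x) = -1 + 3/4·(x + 2) + 0·(x + 2)² - 3/4·(x + 2)³.
With (x + 2) = 1/3: g(-5/3) = -7/9.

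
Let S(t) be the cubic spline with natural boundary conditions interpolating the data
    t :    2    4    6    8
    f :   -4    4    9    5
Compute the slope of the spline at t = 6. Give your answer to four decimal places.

Write M_i for S''(x_i). With h_i = 2, 2, 2 and divided differences Δ_i = 4, 5/2, -2, the continuity of S' gives the tridiagonal system
  2·M_0 + 8·M_1 + 2·M_2 = 6(Δ_1 - Δ_0) = -9
  2·M_1 + 8·M_2 + 2·M_3 = 6(Δ_2 - Δ_1) = -27
Natural end conditions: M_0 = M_3 = 0.
Solving: M_0 = 0, M_1 = -3/10, M_2 = -33/10, M_3 = 0.
On [6, 8], S'(t) = b_2 + 2c_2·(t - 6) + 3d_2·(t - 6)² with b_2 = Δ_2 - h_2(2M_2 + M_3)/6 = 1/5, c_2 = M_2/2 = -33/20, d_2 = (M_3 - M_2)/(6h_2) = 11/40. So S'(6) = 1/5.

0.2000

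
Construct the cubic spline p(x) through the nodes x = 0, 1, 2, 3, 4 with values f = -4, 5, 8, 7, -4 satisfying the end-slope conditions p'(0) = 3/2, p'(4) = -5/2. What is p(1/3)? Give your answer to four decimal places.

Write M_i for p''(x_i). With h_i = 1, 1, 1, 1 and divided differences Δ_i = 9, 3, -1, -11, the continuity of p' gives the tridiagonal system
  1·M_0 + 4·M_1 + 1·M_2 = 6(Δ_1 - Δ_0) = -36
  1·M_1 + 4·M_2 + 1·M_3 = 6(Δ_2 - Δ_1) = -24
  1·M_2 + 4·M_3 + 1·M_4 = 6(Δ_3 - Δ_2) = -60
Clamped end conditions give two more equations: 2h_0·M_0 + h_0·M_1 = 6(Δ_0 - p'(0)) = 45 and h_3·M_3 + 2h_3·M_4 = 6(p'(4) - Δ_3) = 51.
Solving the tridiagonal system: M_0 = 221/7, M_1 = -127/7, M_2 = 5, M_3 = -181/7, M_4 = 269/7.
On [0, 1], p(x) = -4 + 3/2·x + 221/14·x² - 58/7·x³.
With x = 1/3: p(1/3) = -388/189.

-2.0529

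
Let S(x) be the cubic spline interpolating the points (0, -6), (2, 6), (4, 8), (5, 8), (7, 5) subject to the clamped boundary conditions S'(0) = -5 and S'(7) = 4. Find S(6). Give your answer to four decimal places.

5.1568

With M_i denoting the second derivative at x_i, h_i = 2, 2, 1, 2, and Δ_i = (y_(i+1) − y_i)/h_i = 6, 1, 0, -3/2:
  2·M_0 + 8·M_1 + 2·M_2 = 6(Δ_1 - Δ_0) = -30
  2·M_1 + 6·M_2 + 1·M_3 = 6(Δ_2 - Δ_1) = -6
  1·M_2 + 6·M_3 + 2·M_4 = 6(Δ_3 - Δ_2) = -9
Clamped end conditions give two more equations: 2h_0·M_0 + h_0·M_1 = 6(Δ_0 - S'(0)) = 66 and h_3·M_3 + 2h_3·M_4 = 6(S'(7) - Δ_3) = 33.
Forward elimination and back-substitution give M_0 = 2619/122, M_1 = -606/61, M_2 = 399/122, M_3 = -351/61, M_4 = 2715/244.
On [5, 7], S(x) = 8 - 335/244·(x - 5) - 351/122·(x - 5)² + 1373/976·(x - 5)³.
With (x - 5) = 1: S(6) = 5033/976.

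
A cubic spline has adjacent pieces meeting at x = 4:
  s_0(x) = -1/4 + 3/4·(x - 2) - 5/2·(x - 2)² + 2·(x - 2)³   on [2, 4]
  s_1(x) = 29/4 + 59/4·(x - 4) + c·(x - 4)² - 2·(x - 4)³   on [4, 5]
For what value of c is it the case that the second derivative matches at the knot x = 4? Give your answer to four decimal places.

9.5000

s_0''(x) = -5 + 12·(x - 2), so s_0''(4) = 19. On the right, s_1''(4) = 2c, so c = 19/2.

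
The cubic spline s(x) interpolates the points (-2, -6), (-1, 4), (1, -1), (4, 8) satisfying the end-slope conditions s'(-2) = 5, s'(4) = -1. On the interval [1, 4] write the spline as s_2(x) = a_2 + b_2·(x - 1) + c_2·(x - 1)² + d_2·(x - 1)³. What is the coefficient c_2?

5

Write m_i for s''(x_i). With h_i = 1, 2, 3 and divided differences Δ_i = 10, -5/2, 3, the continuity of s' gives the tridiagonal system
  1·m_0 + 6·m_1 + 2·m_2 = 6(Δ_1 - Δ_0) = -75
  2·m_1 + 10·m_2 + 3·m_3 = 6(Δ_2 - Δ_1) = 33
Clamped end conditions give two more equations: 2h_0·m_0 + h_0·m_1 = 6(Δ_0 - s'(-2)) = 30 and h_2·m_2 + 2h_2·m_3 = 6(s'(4) - Δ_2) = -24.
Hence m_0 = 25, m_1 = -20, m_2 = 10, m_3 = -9.
On [1, 4], with s_2(x) = a_2 + b_2·(x - 1) + c_2·(x - 1)² + d_2·(x - 1)³: c_2 = m_2/2 = 5, d_2 = (m_3 - m_2)/(6h_2) = -19/18, b_2 = Δ_2 - h_2(2m_2 + m_3)/6 = -5/2.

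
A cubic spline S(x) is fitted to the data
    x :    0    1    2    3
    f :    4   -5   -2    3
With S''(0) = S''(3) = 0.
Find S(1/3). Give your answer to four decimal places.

0.0914

Let m_i = S''(x_i). Step sizes h_i = 1, 1, 1; slopes of the chords Δ_i = (y_(i+1) - y_i)/h_i = -9, 3, 5.
  1·m_0 + 4·m_1 + 1·m_2 = 6(Δ_1 - Δ_0) = 72
  1·m_1 + 4·m_2 + 1·m_3 = 6(Δ_2 - Δ_1) = 12
Natural end conditions: m_0 = m_3 = 0.
Hence m_0 = 0, m_1 = 92/5, m_2 = -8/5, m_3 = 0.
On [0, 1], S(x) = 4 - 181/15·x + 0·x² + 46/15·x³.
With x = 1/3: S(1/3) = 37/405.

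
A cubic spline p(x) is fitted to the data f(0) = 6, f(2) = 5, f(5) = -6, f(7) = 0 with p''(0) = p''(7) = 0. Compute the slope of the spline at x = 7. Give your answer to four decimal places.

4.6740

Write σ_i for p''(x_i). With h_i = 2, 3, 2 and divided differences Δ_i = -1/2, -11/3, 3, the continuity of p' gives the tridiagonal system
  2·σ_0 + 10·σ_1 + 3·σ_2 = 6(Δ_1 - Δ_0) = -19
  3·σ_1 + 10·σ_2 + 2·σ_3 = 6(Δ_2 - Δ_1) = 40
Natural end conditions: σ_0 = σ_3 = 0.
Forward elimination and back-substitution give σ_0 = 0, σ_1 = -310/91, σ_2 = 457/91, σ_3 = 0.
On [5, 7], p'(x) = b_2 + 2c_2·(x - 5) + 3d_2·(x - 5)² with b_2 = Δ_2 - h_2(2σ_2 + σ_3)/6 = -95/273, c_2 = σ_2/2 = 457/182, d_2 = (σ_3 - σ_2)/(6h_2) = -457/1092. So p'(7) = 1276/273.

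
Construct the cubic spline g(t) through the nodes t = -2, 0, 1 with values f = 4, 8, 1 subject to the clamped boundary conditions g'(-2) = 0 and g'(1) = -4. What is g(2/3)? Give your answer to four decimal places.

3.0617

Put M_i = g'' at the i-th knot. Here h = (2, 1) and Δ = (2, -7), so the interior equations h_(i-1)·M_(i-1) + 2(h_(i-1)+h_i)·M_i + h_i·M_(i+1) = 6(Δ_i − Δ_(i-1)) read
  2·M_0 + 6·M_1 + 1·M_2 = 6(Δ_1 - Δ_0) = -54
Clamped end conditions give two more equations: 2h_0·M_0 + h_0·M_1 = 6(Δ_0 - g'(-2)) = 12 and h_1·M_1 + 2h_1·M_2 = 6(g'(1) - Δ_1) = 18.
Hence M_0 = 32/3, M_1 = -46/3, M_2 = 50/3.
On [0, 1], g(t) = 8 - 14/3·t - 23/3·t² + 16/3·t³.
With t = 2/3: g(2/3) = 248/81.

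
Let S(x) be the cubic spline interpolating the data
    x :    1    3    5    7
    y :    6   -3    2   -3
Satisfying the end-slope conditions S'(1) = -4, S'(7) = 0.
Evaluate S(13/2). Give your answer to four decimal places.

-2.2063

With M_i denoting the second derivative at x_i, h_i = 2, 2, 2, and Δ_i = (y_(i+1) − y_i)/h_i = -9/2, 5/2, -5/2:
  2·M_0 + 8·M_1 + 2·M_2 = 6(Δ_1 - Δ_0) = 42
  2·M_1 + 8·M_2 + 2·M_3 = 6(Δ_2 - Δ_1) = -30
Clamped end conditions give two more equations: 2h_0·M_0 + h_0·M_1 = 6(Δ_0 - S'(1)) = -3 and h_2·M_2 + 2h_2·M_3 = 6(S'(7) - Δ_2) = 15.
Hence M_0 = -149/30, M_1 = 253/30, M_2 = -233/30, M_3 = 229/30.
On [5, 7], S(x) = 2 + 2/15·(x - 5) - 233/60·(x - 5)² + 77/60·(x - 5)³.
With (x - 5) = 3/2: S(13/2) = -353/160.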